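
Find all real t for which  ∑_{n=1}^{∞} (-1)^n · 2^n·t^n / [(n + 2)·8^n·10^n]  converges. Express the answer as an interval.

Ratio test: |a_{n+1}/a_n| = [(n + 2)/((n+1) + 2)] · 2/(8·10) → 1/40 as n → ∞.
Hence the series converges for |t| < 1/(1/40) = 40, so the radius of convergence is 40.
Endpoint t = 40: the terms alternate in sign and decrease monotonically to 0 in absolute value (size ~ c/n), so the alternating series test gives convergence.
When t = -40, comparison with the harmonic series Σ 1/n shows the series diverges.

(-40, 40]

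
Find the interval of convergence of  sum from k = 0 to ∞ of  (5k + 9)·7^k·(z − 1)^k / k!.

The ratio of consecutive coefficients is (5(k+1) + 9)/(5k + 9) · 7 · 1/(k+1) → 0.
The ratio tends to 0 regardless of z, hence R = ∞.

(−∞, ∞)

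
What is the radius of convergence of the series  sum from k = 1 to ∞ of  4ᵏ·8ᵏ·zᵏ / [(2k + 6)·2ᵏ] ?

R = 1/16

The ratio of consecutive coefficients is [(2k + 6)/(2(k+1) + 6)] · 4·8/2 → 16.
Convergence for |z| · 16 < 1, i.e. |z| < 1/16. So R = 1/16.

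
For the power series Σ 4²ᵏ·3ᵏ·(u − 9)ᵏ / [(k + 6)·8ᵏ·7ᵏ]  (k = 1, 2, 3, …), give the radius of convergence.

R = 7/6

The ratio of consecutive coefficients is [(k + 6)/((k+1) + 6)] · 16·3/(8·7) → 6/7.
The series converges when 6/7 · |u − 9| < 1, giving R = 7/6.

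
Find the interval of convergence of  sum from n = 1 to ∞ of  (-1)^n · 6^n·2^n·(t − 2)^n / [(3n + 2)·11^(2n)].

By the ratio test, |a_{n+1}/a_n| = [(3n + 2)/(3(n+1) + 2)] · 6·2/121 → 12/121.
Convergence for |t − 2| · 12/121 < 1, i.e. |t − 2| < 121/12. So R = 121/12.
At t = 145/12: convergence follows from the alternating series test (terms decrease monotonically to 0).
When t = -97/12, the terms are asymptotic to a nonzero constant times 1/n, so the series diverges by limit comparison with Σ 1/n.

(-97/12, 145/12]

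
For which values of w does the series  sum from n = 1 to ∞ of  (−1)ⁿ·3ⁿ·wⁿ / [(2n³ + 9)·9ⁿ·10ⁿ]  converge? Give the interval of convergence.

[-30, 30]

The ratio of consecutive coefficients is [(2n³ + 9)/(2(n+1)³ + 9)] · 3/(9·10) → 1/30.
Convergence for |w| · 1/30 < 1, i.e. |w| < 30. So R = 30.
Endpoint w = 30: absolute convergence follows by limit comparison with Σ 1/n³.
At w = -30: the series is dominated by a constant times Σ 1/n³, which converges (p = 3 > 1).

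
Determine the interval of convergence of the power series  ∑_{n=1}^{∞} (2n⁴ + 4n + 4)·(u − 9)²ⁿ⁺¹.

By the ratio test, |a_{n+1}/a_n| = (2(n+1)⁴ + 4(n+1) + 4)/(2n⁴ + 4n + 4) → 1.
Since the exponent of (u − 9) increases by 2 each term, convergence requires |u − 9|² < 1, hence R = 1.
When u = 10, the terms have absolute value of order n⁴, which does not tend to 0, so the series diverges by the divergence test.
At u = 8: the terms have absolute value of order n⁴, which does not tend to 0, so the series diverges by the divergence test.

(8, 10)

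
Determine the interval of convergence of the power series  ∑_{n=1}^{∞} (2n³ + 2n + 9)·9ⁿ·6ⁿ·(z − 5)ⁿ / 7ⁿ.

(263/54, 277/54)

By the ratio test, |a_{n+1}/a_n| = [(2(n+1)³ + 2(n+1) + 9)/(2n³ + 2n + 9)] · 9·6/7 → 54/7.
Thus R = 1/(54/7) = 7/54.
When z = 277/54, the terms do not tend to 0, so the series diverges.
When z = 263/54, the terms have absolute value of order n³, which does not tend to 0, so the series diverges by the divergence test.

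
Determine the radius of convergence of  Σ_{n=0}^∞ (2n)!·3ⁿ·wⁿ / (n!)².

Ratio test: |a_{n+1}/a_n| = (2n+1)·(2n+2)/(n+1)² · 3 → 12 as n → ∞.
Convergence for |w| · 12 < 1, i.e. |w| < 1/12. So R = 1/12.

R = 1/12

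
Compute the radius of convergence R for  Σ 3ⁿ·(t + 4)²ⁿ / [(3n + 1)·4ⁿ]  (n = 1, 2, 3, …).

R = 2√3/3

The ratio of consecutive coefficients is [(3n + 1)/(3(n+1) + 1)] · 3/4 → 3/4.
Since the exponent of (t + 4) increases by 2 each term, convergence requires |t + 4|² < 4/3, hence R = 2√3/3.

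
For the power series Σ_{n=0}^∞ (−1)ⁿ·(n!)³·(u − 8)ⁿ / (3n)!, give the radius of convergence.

The ratio of consecutive coefficients is (n+1)³/[(3n+1)·(3n+2)·(3n+3)] → 1/27.
Convergence for |u − 8| · 1/27 < 1, i.e. |u − 8| < 27. So R = 27.

R = 27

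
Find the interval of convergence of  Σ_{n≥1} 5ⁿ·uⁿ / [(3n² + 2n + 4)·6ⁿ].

By the ratio test, |a_{n+1}/a_n| = [(3n² + 2n + 4)/(3(n+1)² + 2(n+1) + 4)] · 5/6 → 5/6.
Thus R = 1/(5/6) = 6/5.
When u = 6/5, the terms are on the order of 1/n², so the series converges absolutely by comparison with the p-series (p = 2 > 1).
Endpoint u = -6/5: the terms are on the order of 1/n², so the series converges absolutely by comparison with the p-series (p = 2 > 1).

[-6/5, 6/5]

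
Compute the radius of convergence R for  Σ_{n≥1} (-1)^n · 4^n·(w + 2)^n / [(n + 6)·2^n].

R = 1/2

The ratio of consecutive coefficients is [(n + 6)/((n+1) + 6)] · 4/2 → 2.
Convergence for |w + 2| · 2 < 1, i.e. |w + 2| < 1/2. So R = 1/2.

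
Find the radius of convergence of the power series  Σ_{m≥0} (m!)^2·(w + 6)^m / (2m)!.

By the ratio test, |a_{m+1}/a_m| = (m+1)²/[(2m+1)·(2m+2)] → 1/4.
Hence the series converges for |w + 6| < 1/(1/4) = 4, so the radius of convergence is 4.

R = 4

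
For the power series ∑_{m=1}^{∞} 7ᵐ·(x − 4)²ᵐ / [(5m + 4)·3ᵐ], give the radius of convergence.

By the ratio test, |a_{m+1}/a_m| = [(5m + 4)/(5(m+1) + 4)] · 7/3 → 7/3.
Since the exponent of (x − 4) increases by 2 each term, convergence requires |x − 4|² < 3/7, hence R = √21/7.

R = √21/7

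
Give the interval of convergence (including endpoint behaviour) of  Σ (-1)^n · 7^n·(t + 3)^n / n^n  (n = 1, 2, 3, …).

(−∞, ∞)

By the Cauchy root test, |a_n|^(1/n) = 7/n → 0.
Since the n-th root of |a_n| tends to 0, the series converges for all real t; R = ∞.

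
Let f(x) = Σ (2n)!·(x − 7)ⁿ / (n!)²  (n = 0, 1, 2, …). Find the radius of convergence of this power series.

By the ratio test, |a_{n+1}/a_n| = (2n+1)·(2n+2)/(n+1)² → 4.
The series converges when 4 · |x − 7| < 1, giving R = 1/4.

R = 1/4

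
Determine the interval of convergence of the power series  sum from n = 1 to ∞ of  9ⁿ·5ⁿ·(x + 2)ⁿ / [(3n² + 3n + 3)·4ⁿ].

[-94/45, -86/45]

By the ratio test, |a_{n+1}/a_n| = [(3n² + 3n + 3)/(3(n+1)² + 3(n+1) + 3)] · 9·5/4 → 45/4.
Hence the series converges for |x + 2| < 1/(45/4) = 4/45, so the radius of convergence is 4/45.
Check x = -86/45: the terms are on the order of 1/n², so the series converges absolutely by comparison with the p-series (p = 2 > 1).
At x = -94/45: the series is dominated by a constant times Σ 1/n², which converges (p = 2 > 1).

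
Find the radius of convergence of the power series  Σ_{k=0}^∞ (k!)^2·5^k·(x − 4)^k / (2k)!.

R = 4/5

The ratio of consecutive coefficients is (k+1)²/[(2k+1)·(2k+2)] · 5 → 5/4.
Convergence for |x − 4| · 5/4 < 1, i.e. |x − 4| < 4/5. So R = 4/5.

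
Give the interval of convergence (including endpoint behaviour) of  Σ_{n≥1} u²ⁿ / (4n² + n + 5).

Ratio test: |a_{n+1}/a_n| = (4n² + n + 5)/(4(n+1)² + (n+1) + 5) → 1 as n → ∞.
Since the exponent of u increases by 2 each term, convergence requires |u|² < 1, hence R = 1.
Endpoint u = 1: absolute convergence follows by limit comparison with Σ 1/n².
Check u = -1: the series is dominated by a constant times Σ 1/n², which converges (p = 2 > 1).

[-1, 1]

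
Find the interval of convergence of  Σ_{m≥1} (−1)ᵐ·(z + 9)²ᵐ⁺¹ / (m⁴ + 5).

By the ratio test, |a_{m+1}/a_m| = (m⁴ + 5)/((m+1)⁴ + 5) → 1.
Since the exponent of (z + 9) increases by 2 each term, convergence requires |z + 9|² < 1, hence R = 1.
At z = -8: the series is dominated by a constant times Σ 1/m⁴, which converges (p = 4 > 1).
Check z = -10: the series is dominated by a constant times Σ 1/m⁴, which converges (p = 4 > 1).

[-10, -8]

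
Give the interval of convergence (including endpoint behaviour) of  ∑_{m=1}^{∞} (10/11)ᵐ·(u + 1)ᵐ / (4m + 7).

[-21/10, 1/10)

By the ratio test, |a_{m+1}/a_m| = [(4m + 7)/(4(m+1) + 7)] · 10/11 → 10/11.
Convergence for |u + 1| · 10/11 < 1, i.e. |u + 1| < 11/10. So R = 11/10.
When u = 1/10, the terms behave like c/m; limit comparison with the harmonic series gives divergence.
Check u = -21/10: an alternating series whose terms decrease to 0 in absolute value, so it converges by the Leibniz criterion.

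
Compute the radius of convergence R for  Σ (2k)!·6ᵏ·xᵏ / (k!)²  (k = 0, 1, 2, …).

R = 1/24

Apply the ratio test: |a_{k+1}| / |a_k| = (2k+1)·(2k+2)/(k+1)² · 6, which tends to 24 as k → ∞.
Convergence for |x| · 24 < 1, i.e. |x| < 1/24. So R = 1/24.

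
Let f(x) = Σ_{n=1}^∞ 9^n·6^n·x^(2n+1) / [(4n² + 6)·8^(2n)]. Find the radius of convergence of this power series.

The ratio of consecutive coefficients is [(4n² + 6)/(4(n+1)² + 6)] · 9·6/64 → 27/32.
Successive powers of x differ by 2, so the series converges when |x|² · 27/32 < 1, i.e. |x| < √(32/27). So R = 4√6/9.

R = 4√6/9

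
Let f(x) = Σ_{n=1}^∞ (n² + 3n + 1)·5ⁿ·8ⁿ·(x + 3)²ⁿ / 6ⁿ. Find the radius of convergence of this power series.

R = √15/10

The ratio of consecutive coefficients is [((n+1)² + 3(n+1) + 1)/(n² + 3n + 1)] · 5·8/6 → 20/3.
Writing y = (x + 3)², the series in y has radius 3/20, so |x + 3| < √(3/20) and R = √15/10.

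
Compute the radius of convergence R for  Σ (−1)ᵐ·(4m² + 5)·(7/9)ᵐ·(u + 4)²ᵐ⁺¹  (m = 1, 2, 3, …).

R = 3√7/7

By the ratio test, |a_{m+1}/a_m| = [(4(m+1)² + 5)/(4m² + 5)] · 7/9 → 7/9.
Since the exponent of (u + 4) increases by 2 each term, convergence requires |u + 4|² < 9/7, hence R = 3√7/7.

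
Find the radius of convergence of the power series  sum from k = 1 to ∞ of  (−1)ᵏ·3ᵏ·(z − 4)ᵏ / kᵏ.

R = ∞

Applying the root test, |a_k|^(1/k) = 3/k → 0.
Since the k-th root of |a_k| tends to 0, the series converges for all real z; R = ∞.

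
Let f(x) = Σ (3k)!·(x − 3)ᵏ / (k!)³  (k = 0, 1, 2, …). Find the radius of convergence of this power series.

Ratio test: |a_{k+1}/a_k| = (3k+1)·(3k+2)·(3k+3)/(k+1)³ → 27 as k → ∞.
Convergence for |x − 3| · 27 < 1, i.e. |x − 3| < 1/27. So R = 1/27.

R = 1/27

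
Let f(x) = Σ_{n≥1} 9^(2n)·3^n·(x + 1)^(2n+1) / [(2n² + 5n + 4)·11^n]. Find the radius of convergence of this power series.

Ratio test: |a_{n+1}/a_n| = [(2n² + 5n + 4)/(2(n+1)² + 5(n+1) + 4)] · 81·3/11 → 243/11 as n → ∞.
Successive powers of (x + 1) differ by 2, so the series converges when |x + 1|² · 243/11 < 1, i.e. |x + 1| < √(11/243). So R = √33/27.

R = √33/27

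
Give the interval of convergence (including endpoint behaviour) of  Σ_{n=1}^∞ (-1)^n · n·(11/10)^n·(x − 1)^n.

By the ratio test, |a_{n+1}/a_n| = [(n+1)/n] · 11/10 → 11/10.
The series converges when 11/10 · |x − 1| < 1, giving R = 10/11.
When x = 21/11, the terms do not tend to 0, so the series diverges.
At x = 1/11: the terms have absolute value of order n, which does not tend to 0, so the series diverges by the divergence test.

(1/11, 21/11)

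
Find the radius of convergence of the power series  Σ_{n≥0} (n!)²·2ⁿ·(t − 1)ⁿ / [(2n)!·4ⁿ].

By the ratio test, |a_{n+1}/a_n| = (n+1)²/[(2n+1)·(2n+2)] · 2/4 → 1/8.
The series converges when 1/8 · |t − 1| < 1, giving R = 8.

R = 8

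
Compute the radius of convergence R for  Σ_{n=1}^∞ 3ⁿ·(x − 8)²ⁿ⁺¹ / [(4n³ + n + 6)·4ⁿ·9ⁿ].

R = 2√3

The ratio of consecutive coefficients is [(4n³ + n + 6)/(4(n+1)³ + (n+1) + 6)] · 3/(4·9) → 1/12.
Writing y = (x − 8)², the series in y has radius 12, so |x − 8| < √(12) and R = 2√3.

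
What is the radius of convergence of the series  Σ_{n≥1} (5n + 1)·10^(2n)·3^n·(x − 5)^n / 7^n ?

R = 7/300

Apply the ratio test: |a_{n+1}| / |a_n| = [(5(n+1) + 1)/(5n + 1)] · 100·3/7, which tends to 300/7 as n → ∞.
Convergence for |x − 5| · 300/7 < 1, i.e. |x − 5| < 7/300. So R = 7/300.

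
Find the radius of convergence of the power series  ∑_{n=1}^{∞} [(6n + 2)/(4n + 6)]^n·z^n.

R = 2/3

By the Cauchy root test, |a_n|^(1/n) = (6n + 2)/(4n + 6) → 3/2.
Thus R = 1/(3/2) = 2/3.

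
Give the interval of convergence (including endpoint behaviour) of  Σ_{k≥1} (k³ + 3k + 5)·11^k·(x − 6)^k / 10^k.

(56/11, 76/11)

By the ratio test, |a_{k+1}/a_k| = [((k+1)³ + 3(k+1) + 5)/(k³ + 3k + 5)] · 11/10 → 11/10.
Thus R = 1/(11/10) = 10/11.
At x = 76/11: the k-th term does not approach 0; divergence by the term test.
At x = 56/11: the terms have absolute value of order k³, which does not tend to 0, so the series diverges by the divergence test.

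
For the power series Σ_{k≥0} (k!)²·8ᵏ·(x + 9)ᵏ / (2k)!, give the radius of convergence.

Apply the ratio test: |a_{k+1}| / |a_k| = (k+1)²/[(2k+1)·(2k+2)] · 8, which tends to 2 as k → ∞.
Hence the series converges for |x + 9| < 1/(2) = 1/2, so the radius of convergence is 1/2.

R = 1/2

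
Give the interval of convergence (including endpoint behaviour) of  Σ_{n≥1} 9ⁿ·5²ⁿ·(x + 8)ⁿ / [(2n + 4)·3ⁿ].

Apply the ratio test: |a_{n+1}| / |a_n| = [(2n + 4)/(2(n+1) + 4)] · 9·25/3, which tends to 75 as n → ∞.
Hence the series converges for |x + 8| < 1/(75) = 1/75, so the radius of convergence is 1/75.
At x = -599/75: the terms behave like c/n; limit comparison with the harmonic series gives divergence.
When x = -601/75, convergence follows from the alternating series test (terms decrease monotonically to 0).

[-601/75, -599/75)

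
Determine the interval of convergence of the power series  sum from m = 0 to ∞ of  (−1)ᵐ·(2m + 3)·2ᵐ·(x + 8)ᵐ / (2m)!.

(−∞, ∞)

By the ratio test, |a_{m+1}/a_m| = (2(m+1) + 3)/(2m + 3) · 2 · 1/[(2m+1)·(2m+2)] → 0.
The limit is 0, so the series converges for all x; R = ∞.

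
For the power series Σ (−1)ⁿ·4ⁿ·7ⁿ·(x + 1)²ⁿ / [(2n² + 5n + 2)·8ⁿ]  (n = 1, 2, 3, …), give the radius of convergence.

Apply the ratio test: |a_{n+1}| / |a_n| = [(2n² + 5n + 2)/(2(n+1)² + 5(n+1) + 2)] · 4·7/8, which tends to 7/2 as n → ∞.
Successive powers of (x + 1) differ by 2, so the series converges when |x + 1|² · 7/2 < 1, i.e. |x + 1| < √(2/7). So R = √14/7.

R = √14/7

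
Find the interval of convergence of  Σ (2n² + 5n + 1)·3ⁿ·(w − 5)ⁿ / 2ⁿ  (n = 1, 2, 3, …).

(13/3, 17/3)

Ratio test: |a_{n+1}/a_n| = [(2(n+1)² + 5(n+1) + 1)/(2n² + 5n + 1)] · 3/2 → 3/2 as n → ∞.
Thus R = 1/(3/2) = 2/3.
Check w = 17/3: the n-th term does not approach 0; divergence by the term test.
Check w = 13/3: the terms do not tend to 0, so the series diverges.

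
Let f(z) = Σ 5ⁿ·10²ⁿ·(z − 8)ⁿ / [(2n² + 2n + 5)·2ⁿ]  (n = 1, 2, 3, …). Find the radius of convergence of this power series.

R = 1/250

Ratio test: |a_{n+1}/a_n| = [(2n² + 2n + 5)/(2(n+1)² + 2(n+1) + 5)] · 5·100/2 → 250 as n → ∞.
Hence the series converges for |z − 8| < 1/(250) = 1/250, so the radius of convergence is 1/250.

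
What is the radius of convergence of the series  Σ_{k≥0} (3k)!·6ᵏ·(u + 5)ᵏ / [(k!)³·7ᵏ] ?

R = 7/162

By the ratio test, |a_{k+1}/a_k| = (3k+1)·(3k+2)·(3k+3)/(k+1)³ · 6/7 → 162/7.
The series converges when 162/7 · |u + 5| < 1, giving R = 7/162.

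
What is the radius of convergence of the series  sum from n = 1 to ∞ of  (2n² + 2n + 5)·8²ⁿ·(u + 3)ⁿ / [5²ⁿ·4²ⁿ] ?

By the ratio test, |a_{n+1}/a_n| = [(2(n+1)² + 2(n+1) + 5)/(2n² + 2n + 5)] · 64/(25·16) → 4/25.
Convergence for |u + 3| · 4/25 < 1, i.e. |u + 3| < 25/4. So R = 25/4.

R = 25/4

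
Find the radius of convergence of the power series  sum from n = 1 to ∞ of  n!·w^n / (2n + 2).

R = 0

By the ratio test, |a_{n+1}/a_n| = (n+1) · (2n + 2)/(2(n+1) + 2) → ∞.
The ratio grows without bound, so the series diverges whenever w ≠ 0; it converges only at w = 0. R = 0.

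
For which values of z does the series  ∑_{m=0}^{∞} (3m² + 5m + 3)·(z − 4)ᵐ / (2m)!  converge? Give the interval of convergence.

By the ratio test, |a_{m+1}/a_m| = (3(m+1)² + 5(m+1) + 3)/(3m² + 5m + 3) · 1/[(2m+1)·(2m+2)] → 0.
The ratio tends to 0 regardless of z, hence R = ∞.

(−∞, ∞)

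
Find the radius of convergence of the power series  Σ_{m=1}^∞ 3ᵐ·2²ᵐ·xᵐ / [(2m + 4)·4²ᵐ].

Apply the ratio test: |a_{m+1}| / |a_m| = [(2m + 4)/(2(m+1) + 4)] · 3·4/16, which tends to 3/4 as m → ∞.
The series converges when 3/4 · |x| < 1, giving R = 4/3.

R = 4/3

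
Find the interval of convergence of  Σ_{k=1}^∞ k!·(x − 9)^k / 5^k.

{9}

The ratio of consecutive coefficients is (k+1) · 1/5 → ∞.
Since the ratio → ∞, the series diverges for every x ≠ 9, and R = 0.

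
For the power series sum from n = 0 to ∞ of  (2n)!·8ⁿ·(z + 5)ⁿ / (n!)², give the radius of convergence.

Ratio test: |a_{n+1}/a_n| = (2n+1)·(2n+2)/(n+1)² · 8 → 32 as n → ∞.
The series converges when 32 · |z + 5| < 1, giving R = 1/32.

R = 1/32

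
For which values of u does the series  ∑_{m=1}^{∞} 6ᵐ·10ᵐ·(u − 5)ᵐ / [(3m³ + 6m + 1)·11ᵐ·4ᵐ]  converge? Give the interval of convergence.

[64/15, 86/15]

The ratio of consecutive coefficients is [(3m³ + 6m + 1)/(3(m+1)³ + 6(m+1) + 1)] · 6·10/(11·4) → 15/11.
Hence the series converges for |u − 5| < 1/(15/11) = 11/15, so the radius of convergence is 11/15.
At u = 86/15: absolute convergence follows by limit comparison with Σ 1/m³.
When u = 64/15, the series is dominated by a constant times Σ 1/m³, which converges (p = 3 > 1).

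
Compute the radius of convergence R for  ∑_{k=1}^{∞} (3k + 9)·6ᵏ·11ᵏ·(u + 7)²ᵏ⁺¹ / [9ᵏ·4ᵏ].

R = √66/11

Ratio test: |a_{k+1}/a_k| = [(3(k+1) + 9)/(3k + 9)] · 6·11/(9·4) → 11/6 as k → ∞.
Writing y = (u + 7)², the series in y has radius 6/11, so |u + 7| < √(6/11) and R = √66/11.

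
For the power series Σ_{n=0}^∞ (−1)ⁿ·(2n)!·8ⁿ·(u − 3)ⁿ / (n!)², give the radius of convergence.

Apply the ratio test: |a_{n+1}| / |a_n| = (2n+1)·(2n+2)/(n+1)² · 8, which tends to 32 as n → ∞.
Hence the series converges for |u − 3| < 1/(32) = 1/32, so the radius of convergence is 1/32.

R = 1/32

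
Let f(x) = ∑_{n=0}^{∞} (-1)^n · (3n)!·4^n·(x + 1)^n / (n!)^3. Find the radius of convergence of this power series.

R = 1/108

Apply the ratio test: |a_{n+1}| / |a_n| = (3n+1)·(3n+2)·(3n+3)/(n+1)³ · 4, which tends to 108 as n → ∞.
Convergence for |x + 1| · 108 < 1, i.e. |x + 1| < 1/108. So R = 1/108.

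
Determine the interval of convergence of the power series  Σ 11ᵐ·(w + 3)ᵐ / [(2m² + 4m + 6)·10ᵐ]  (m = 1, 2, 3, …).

Apply the ratio test: |a_{m+1}| / |a_m| = [(2m² + 4m + 6)/(2(m+1)² + 4(m+1) + 6)] · 11/10, which tends to 11/10 as m → ∞.
The series converges when 11/10 · |w + 3| < 1, giving R = 10/11.
Check w = -23/11: the series is dominated by a constant times Σ 1/m², which converges (p = 2 > 1).
When w = -43/11, the terms are on the order of 1/m², so the series converges absolutely by comparison with the p-series (p = 2 > 1).

[-43/11, -23/11]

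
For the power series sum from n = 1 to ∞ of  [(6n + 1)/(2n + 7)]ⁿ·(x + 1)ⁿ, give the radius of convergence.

R = 1/3

Applying the root test, |a_n|^(1/n) = (6n + 1)/(2n + 7) → 3.
Thus R = 1/(3) = 1/3.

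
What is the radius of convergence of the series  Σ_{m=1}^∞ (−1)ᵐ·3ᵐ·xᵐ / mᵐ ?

Root test: |a_m|^(1/m) = 3/m → 0.
Since the m-th root of |a_m| tends to 0, the series converges for all real x; R = ∞.

R = ∞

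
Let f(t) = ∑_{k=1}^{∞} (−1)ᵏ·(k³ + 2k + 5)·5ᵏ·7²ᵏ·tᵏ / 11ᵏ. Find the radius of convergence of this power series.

R = 11/245

Apply the ratio test: |a_{k+1}| / |a_k| = [((k+1)³ + 2(k+1) + 5)/(k³ + 2k + 5)] · 5·49/11, which tends to 245/11 as k → ∞.
Thus R = 1/(245/11) = 11/245.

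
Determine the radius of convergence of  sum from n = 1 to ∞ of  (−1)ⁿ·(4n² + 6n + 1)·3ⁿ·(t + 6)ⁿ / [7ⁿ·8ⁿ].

By the ratio test, |a_{n+1}/a_n| = [(4(n+1)² + 6(n+1) + 1)/(4n² + 6n + 1)] · 3/(7·8) → 3/56.
Convergence for |t + 6| · 3/56 < 1, i.e. |t + 6| < 56/3. So R = 56/3.

R = 56/3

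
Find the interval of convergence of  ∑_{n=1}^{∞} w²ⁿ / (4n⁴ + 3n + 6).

By the ratio test, |a_{n+1}/a_n| = (4n⁴ + 3n + 6)/(4(n+1)⁴ + 3(n+1) + 6) → 1.
Since the exponent of w increases by 2 each term, convergence requires |w|² < 1, hence R = 1.
When w = 1, the series is dominated by a constant times Σ 1/n⁴, which converges (p = 4 > 1).
When w = -1, the terms are on the order of 1/n⁴, so the series converges absolutely by comparison with the p-series (p = 4 > 1).

[-1, 1]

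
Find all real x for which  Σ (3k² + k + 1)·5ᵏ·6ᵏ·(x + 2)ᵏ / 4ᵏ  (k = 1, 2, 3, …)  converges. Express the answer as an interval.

Apply the ratio test: |a_{k+1}| / |a_k| = [(3(k+1)² + (k+1) + 1)/(3k² + k + 1)] · 5·6/4, which tends to 15/2 as k → ∞.
Hence the series converges for |x + 2| < 1/(15/2) = 2/15, so the radius of convergence is 2/15.
Endpoint x = -28/15: the terms have absolute value of order k², which does not tend to 0, so the series diverges by the divergence test.
Check x = -32/15: the terms have absolute value of order k², which does not tend to 0, so the series diverges by the divergence test.

(-32/15, -28/15)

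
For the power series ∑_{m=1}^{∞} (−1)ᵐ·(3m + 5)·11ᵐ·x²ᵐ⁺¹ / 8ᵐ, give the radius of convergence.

R = 2√22/11

Ratio test: |a_{m+1}/a_m| = [(3(m+1) + 5)/(3m + 5)] · 11/8 → 11/8 as m → ∞.
Successive powers of x differ by 2, so the series converges when |x|² · 11/8 < 1, i.e. |x| < √(8/11). So R = 2√22/11.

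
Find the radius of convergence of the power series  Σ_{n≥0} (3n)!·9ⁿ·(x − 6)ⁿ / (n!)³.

The ratio of consecutive coefficients is (3n+1)·(3n+2)·(3n+3)/(n+1)³ · 9 → 243.
Hence the series converges for |x − 6| < 1/(243) = 1/243, so the radius of convergence is 1/243.

R = 1/243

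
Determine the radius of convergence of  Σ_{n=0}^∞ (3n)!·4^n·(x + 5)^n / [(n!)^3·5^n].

By the ratio test, |a_{n+1}/a_n| = (3n+1)·(3n+2)·(3n+3)/(n+1)³ · 4/5 → 108/5.
Hence the series converges for |x + 5| < 1/(108/5) = 5/108, so the radius of convergence is 5/108.

R = 5/108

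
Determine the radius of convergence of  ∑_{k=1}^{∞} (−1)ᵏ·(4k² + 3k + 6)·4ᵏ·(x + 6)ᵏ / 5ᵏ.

R = 5/4

By the ratio test, |a_{k+1}/a_k| = [(4(k+1)² + 3(k+1) + 6)/(4k² + 3k + 6)] · 4/5 → 4/5.
Convergence for |x + 6| · 4/5 < 1, i.e. |x + 6| < 5/4. So R = 5/4.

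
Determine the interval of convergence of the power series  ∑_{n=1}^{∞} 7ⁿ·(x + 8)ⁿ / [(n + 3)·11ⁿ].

Ratio test: |a_{n+1}/a_n| = [(n + 3)/((n+1) + 3)] · 7/11 → 7/11 as n → ∞.
The series converges when 7/11 · |x + 8| < 1, giving R = 11/7.
At x = -45/7: the terms are asymptotic to a nonzero constant times 1/n, so the series diverges by limit comparison with Σ 1/n.
Endpoint x = -67/7: the terms alternate in sign and decrease monotonically to 0 in absolute value (size ~ c/n), so the alternating series test gives convergence.

[-67/7, -45/7)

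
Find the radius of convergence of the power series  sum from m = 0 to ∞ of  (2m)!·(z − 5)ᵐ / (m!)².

R = 1/4

Apply the ratio test: |a_{m+1}| / |a_m| = (2m+1)·(2m+2)/(m+1)², which tends to 4 as m → ∞.
Convergence for |z − 5| · 4 < 1, i.e. |z − 5| < 1/4. So R = 1/4.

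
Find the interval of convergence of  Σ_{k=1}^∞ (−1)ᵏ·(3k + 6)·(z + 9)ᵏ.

Apply the ratio test: |a_{k+1}| / |a_k| = (3(k+1) + 6)/(3k + 6), which tends to 1 as k → ∞.
Convergence for |z + 9| < 1, so R = 1.
Check z = -8: the terms do not tend to 0, so the series diverges.
Endpoint z = -10: the k-th term does not approach 0; divergence by the term test.

(-10, -8)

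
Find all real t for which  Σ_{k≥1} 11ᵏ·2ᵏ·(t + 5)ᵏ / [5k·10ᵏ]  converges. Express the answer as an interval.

Apply the ratio test: |a_{k+1}| / |a_k| = [5k/5(k+1)] · 11·2/10, which tends to 11/5 as k → ∞.
Convergence for |t + 5| · 11/5 < 1, i.e. |t + 5| < 5/11. So R = 5/11.
Check t = -50/11: comparison with the harmonic series Σ 1/k shows the series diverges.
Check t = -60/11: an alternating series whose terms decrease to 0 in absolute value, so it converges by the Leibniz criterion.

[-60/11, -50/11)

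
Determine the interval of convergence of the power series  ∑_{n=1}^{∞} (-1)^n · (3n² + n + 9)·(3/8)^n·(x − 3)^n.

By the ratio test, |a_{n+1}/a_n| = [(3(n+1)² + (n+1) + 9)/(3n² + n + 9)] · 3/8 → 3/8.
Thus R = 1/(3/8) = 8/3.
At x = 17/3: the terms have absolute value of order n², which does not tend to 0, so the series diverges by the divergence test.
Endpoint x = 1/3: the n-th term does not approach 0; divergence by the term test.

(1/3, 17/3)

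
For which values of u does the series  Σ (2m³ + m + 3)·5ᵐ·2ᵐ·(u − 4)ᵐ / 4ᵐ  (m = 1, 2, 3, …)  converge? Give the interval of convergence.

By the ratio test, |a_{m+1}/a_m| = [(2(m+1)³ + (m+1) + 3)/(2m³ + m + 3)] · 5·2/4 → 5/2.
Convergence for |u − 4| · 5/2 < 1, i.e. |u − 4| < 2/5. So R = 2/5.
At u = 22/5: the terms do not tend to 0, so the series diverges.
Endpoint u = 18/5: the m-th term does not approach 0; divergence by the term test.

(18/5, 22/5)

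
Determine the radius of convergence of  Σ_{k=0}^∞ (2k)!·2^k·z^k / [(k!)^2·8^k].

R = 1

Ratio test: |a_{k+1}/a_k| = (2k+1)·(2k+2)/(k+1)² · 2/8 → 1 as k → ∞.
Convergence for |z| < 1, so R = 1.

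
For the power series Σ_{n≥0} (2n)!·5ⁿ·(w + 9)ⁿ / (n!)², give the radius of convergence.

Ratio test: |a_{n+1}/a_n| = (2n+1)·(2n+2)/(n+1)² · 5 → 20 as n → ∞.
Thus R = 1/(20) = 1/20.

R = 1/20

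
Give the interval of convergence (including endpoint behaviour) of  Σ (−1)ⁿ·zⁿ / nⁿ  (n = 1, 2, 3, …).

(−∞, ∞)

By the Cauchy root test, |a_n|^(1/n) = 1/n → 0.
Since the n-th root of |a_n| tends to 0, the series converges for all real z; R = ∞.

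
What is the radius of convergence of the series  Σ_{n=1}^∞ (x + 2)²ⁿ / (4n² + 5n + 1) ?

R = 1

Ratio test: |a_{n+1}/a_n| = (4n² + 5n + 1)/(4(n+1)² + 5(n+1) + 1) → 1 as n → ∞.
Since the exponent of (x + 2) increases by 2 each term, convergence requires |x + 2|² < 1, hence R = 1.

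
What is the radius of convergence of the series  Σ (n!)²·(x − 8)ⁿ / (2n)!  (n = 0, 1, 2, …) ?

The ratio of consecutive coefficients is (n+1)²/[(2n+1)·(2n+2)] → 1/4.
Hence the series converges for |x − 8| < 1/(1/4) = 4, so the radius of convergence is 4.

R = 4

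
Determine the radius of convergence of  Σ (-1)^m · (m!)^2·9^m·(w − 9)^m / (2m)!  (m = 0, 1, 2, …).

Apply the ratio test: |a_{m+1}| / |a_m| = (m+1)²/[(2m+1)·(2m+2)] · 9, which tends to 9/4 as m → ∞.
The series converges when 9/4 · |w − 9| < 1, giving R = 4/9.

R = 4/9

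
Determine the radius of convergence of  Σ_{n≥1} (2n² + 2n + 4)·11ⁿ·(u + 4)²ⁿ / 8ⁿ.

R = 2√22/11

By the ratio test, |a_{n+1}/a_n| = [(2(n+1)² + 2(n+1) + 4)/(2n² + 2n + 4)] · 11/8 → 11/8.
Since the exponent of (u + 4) increases by 2 each term, convergence requires |u + 4|² < 8/11, hence R = 2√22/11.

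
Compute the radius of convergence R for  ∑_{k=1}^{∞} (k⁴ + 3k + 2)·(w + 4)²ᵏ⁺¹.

Ratio test: |a_{k+1}/a_k| = ((k+1)⁴ + 3(k+1) + 2)/(k⁴ + 3k + 2) → 1 as k → ∞.
Writing y = (w + 4)², the series in y has radius 1, so |w + 4| < √(1) = 1 and R = 1.

R = 1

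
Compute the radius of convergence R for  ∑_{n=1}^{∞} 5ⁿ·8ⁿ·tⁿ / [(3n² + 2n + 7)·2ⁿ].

R = 1/20

By the ratio test, |a_{n+1}/a_n| = [(3n² + 2n + 7)/(3(n+1)² + 2(n+1) + 7)] · 5·8/2 → 20.
Thus R = 1/(20) = 1/20.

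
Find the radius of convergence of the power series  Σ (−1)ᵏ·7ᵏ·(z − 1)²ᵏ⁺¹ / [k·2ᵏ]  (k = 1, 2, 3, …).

R = √14/7

Ratio test: |a_{k+1}/a_k| = [k/(k+1)] · 7/2 → 7/2 as k → ∞.
Writing y = (z − 1)², the series in y has radius 2/7, so |z − 1| < √(2/7) and R = √14/7.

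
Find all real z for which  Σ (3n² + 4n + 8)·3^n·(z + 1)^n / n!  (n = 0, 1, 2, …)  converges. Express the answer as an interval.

(−∞, ∞)

Apply the ratio test: |a_{n+1}| / |a_n| = (3(n+1)² + 4(n+1) + 8)/(3n² + 4n + 8) · 3 · 1/(n+1), which tends to 0 as n → ∞.
Since the limit is 0 < 1 for every z, the series converges on all of ℝ and R = ∞.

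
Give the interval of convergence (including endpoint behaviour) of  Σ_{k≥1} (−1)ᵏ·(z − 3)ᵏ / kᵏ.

(−∞, ∞)

By the Cauchy root test, |a_k|^(1/k) = 1/k → 0.
Since the k-th root of |a_k| tends to 0, the series converges for all real z; R = ∞.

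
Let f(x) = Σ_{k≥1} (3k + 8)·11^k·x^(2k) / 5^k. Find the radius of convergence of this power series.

By the ratio test, |a_{k+1}/a_k| = [(3(k+1) + 8)/(3k + 8)] · 11/5 → 11/5.
Since the exponent of x increases by 2 each term, convergence requires |x|² < 5/11, hence R = √55/11.

R = √55/11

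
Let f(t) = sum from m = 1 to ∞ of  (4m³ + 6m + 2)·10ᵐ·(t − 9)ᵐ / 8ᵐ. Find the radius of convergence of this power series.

R = 4/5

Apply the ratio test: |a_{m+1}| / |a_m| = [(4(m+1)³ + 6(m+1) + 2)/(4m³ + 6m + 2)] · 10/8, which tends to 5/4 as m → ∞.
Thus R = 1/(5/4) = 4/5.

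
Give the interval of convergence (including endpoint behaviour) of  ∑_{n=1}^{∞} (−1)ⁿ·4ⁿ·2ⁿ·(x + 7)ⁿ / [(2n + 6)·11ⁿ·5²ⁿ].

The ratio of consecutive coefficients is [(2n + 6)/(2(n+1) + 6)] · 4·2/(11·25) → 8/275.
Convergence for |x + 7| · 8/275 < 1, i.e. |x + 7| < 275/8. So R = 275/8.
Check x = 219/8: an alternating series whose terms decrease to 0 in absolute value, so it converges by the Leibniz criterion.
When x = -331/8, the terms behave like c/n; limit comparison with the harmonic series gives divergence.

(-331/8, 219/8]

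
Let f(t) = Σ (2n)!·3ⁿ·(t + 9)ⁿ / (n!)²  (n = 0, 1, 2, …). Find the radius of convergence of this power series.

R = 1/12

Apply the ratio test: |a_{n+1}| / |a_n| = (2n+1)·(2n+2)/(n+1)² · 3, which tends to 12 as n → ∞.
Hence the series converges for |t + 9| < 1/(12) = 1/12, so the radius of convergence is 1/12.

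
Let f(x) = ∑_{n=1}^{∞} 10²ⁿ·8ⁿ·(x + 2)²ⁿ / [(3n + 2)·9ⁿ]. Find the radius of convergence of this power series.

By the ratio test, |a_{n+1}/a_n| = [(3n + 2)/(3(n+1) + 2)] · 100·8/9 → 800/9.
Writing y = (x + 2)², the series in y has radius 9/800, so |x + 2| < √(9/800) and R = 3√2/40.

R = 3√2/40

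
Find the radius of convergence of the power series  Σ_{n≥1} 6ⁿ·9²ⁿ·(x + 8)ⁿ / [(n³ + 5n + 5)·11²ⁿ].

Apply the ratio test: |a_{n+1}| / |a_n| = [(n³ + 5n + 5)/((n+1)³ + 5(n+1) + 5)] · 6·81/121, which tends to 486/121 as n → ∞.
Hence the series converges for |x + 8| < 1/(486/121) = 121/486, so the radius of convergence is 121/486.

R = 121/486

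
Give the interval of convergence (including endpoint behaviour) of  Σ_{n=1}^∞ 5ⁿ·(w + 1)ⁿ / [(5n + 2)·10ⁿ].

[-3, 1)

Apply the ratio test: |a_{n+1}| / |a_n| = [(5n + 2)/(5(n+1) + 2)] · 5/10, which tends to 1/2 as n → ∞.
Hence the series converges for |w + 1| < 1/(1/2) = 2, so the radius of convergence is 2.
Endpoint w = 1: the terms behave like c/n; limit comparison with the harmonic series gives divergence.
Endpoint w = -3: the terms alternate in sign and decrease monotonically to 0 in absolute value (size ~ c/n), so the alternating series test gives convergence.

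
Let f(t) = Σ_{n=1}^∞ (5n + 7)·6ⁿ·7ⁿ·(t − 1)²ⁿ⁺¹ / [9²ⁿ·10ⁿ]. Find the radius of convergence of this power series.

Apply the ratio test: |a_{n+1}| / |a_n| = [(5(n+1) + 7)/(5n + 7)] · 6·7/(81·10), which tends to 7/135 as n → ∞.
Successive powers of (t − 1) differ by 2, so the series converges when |t − 1|² · 7/135 < 1, i.e. |t − 1| < √(135/7). So R = 3√105/7.

R = 3√105/7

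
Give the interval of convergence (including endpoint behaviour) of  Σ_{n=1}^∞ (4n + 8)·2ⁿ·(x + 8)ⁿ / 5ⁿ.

Ratio test: |a_{n+1}/a_n| = [(4(n+1) + 8)/(4n + 8)] · 2/5 → 2/5 as n → ∞.
Hence the series converges for |x + 8| < 1/(2/5) = 5/2, so the radius of convergence is 5/2.
Endpoint x = -11/2: the n-th term does not approach 0; divergence by the term test.
Endpoint x = -21/2: the terms have absolute value of order n, which does not tend to 0, so the series diverges by the divergence test.

(-21/2, -11/2)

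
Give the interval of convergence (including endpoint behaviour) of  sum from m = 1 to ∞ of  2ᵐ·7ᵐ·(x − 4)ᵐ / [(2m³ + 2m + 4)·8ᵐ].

Apply the ratio test: |a_{m+1}| / |a_m| = [(2m³ + 2m + 4)/(2(m+1)³ + 2(m+1) + 4)] · 2·7/8, which tends to 7/4 as m → ∞.
Hence the series converges for |x − 4| < 1/(7/4) = 4/7, so the radius of convergence is 4/7.
Check x = 32/7: absolute convergence follows by limit comparison with Σ 1/m³.
Endpoint x = 24/7: the series is dominated by a constant times Σ 1/m³, which converges (p = 3 > 1).

[24/7, 32/7]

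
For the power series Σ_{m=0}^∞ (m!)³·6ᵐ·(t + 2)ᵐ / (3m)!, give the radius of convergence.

R = 9/2

The ratio of consecutive coefficients is (m+1)³/[(3m+1)·(3m+2)·(3m+3)] · 6 → 2/9.
The series converges when 2/9 · |t + 2| < 1, giving R = 9/2.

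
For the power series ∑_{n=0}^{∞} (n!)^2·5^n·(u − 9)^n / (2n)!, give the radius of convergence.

Ratio test: |a_{n+1}/a_n| = (n+1)²/[(2n+1)·(2n+2)] · 5 → 5/4 as n → ∞.
The series converges when 5/4 · |u − 9| < 1, giving R = 4/5.

R = 4/5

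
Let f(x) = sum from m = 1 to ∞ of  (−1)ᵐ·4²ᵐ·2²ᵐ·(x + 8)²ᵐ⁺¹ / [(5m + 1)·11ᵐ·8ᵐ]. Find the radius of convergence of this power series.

Ratio test: |a_{m+1}/a_m| = [(5m + 1)/(5(m+1) + 1)] · 16·4/(11·8) → 8/11 as m → ∞.
Writing y = (x + 8)², the series in y has radius 11/8, so |x + 8| < √(11/8) and R = √22/4.

R = √22/4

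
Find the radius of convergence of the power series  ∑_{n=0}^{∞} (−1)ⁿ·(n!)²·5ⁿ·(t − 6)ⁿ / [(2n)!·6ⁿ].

The ratio of consecutive coefficients is (n+1)²/[(2n+1)·(2n+2)] · 5/6 → 5/24.
Convergence for |t − 6| · 5/24 < 1, i.e. |t − 6| < 24/5. So R = 24/5.

R = 24/5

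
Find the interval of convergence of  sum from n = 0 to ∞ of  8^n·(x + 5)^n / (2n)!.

(−∞, ∞)

Apply the ratio test: |a_{n+1}| / |a_n| = 8 · 1/[(2n+1)·(2n+2)], which tends to 0 as n → ∞.
Since the limit is 0 < 1 for every x, the series converges on all of ℝ and R = ∞.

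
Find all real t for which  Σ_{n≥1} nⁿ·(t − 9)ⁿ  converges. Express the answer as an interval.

{9}

Applying the root test, |a_n|^(1/n) = n → ∞.
The root grows without bound, so R = 0 (convergence only at t = 9).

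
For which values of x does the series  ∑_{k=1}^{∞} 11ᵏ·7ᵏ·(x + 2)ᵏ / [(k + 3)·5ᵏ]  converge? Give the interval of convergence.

[-159/77, -149/77)

The ratio of consecutive coefficients is [(k + 3)/((k+1) + 3)] · 11·7/5 → 77/5.
The series converges when 77/5 · |x + 2| < 1, giving R = 5/77.
Endpoint x = -149/77: the terms are asymptotic to a nonzero constant times 1/k, so the series diverges by limit comparison with Σ 1/k.
At x = -159/77: an alternating series whose terms decrease to 0 in absolute value, so it converges by the Leibniz criterion.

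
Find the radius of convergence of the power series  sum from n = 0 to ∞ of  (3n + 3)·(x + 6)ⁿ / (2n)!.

R = ∞

The ratio of consecutive coefficients is (3(n+1) + 3)/(3n + 3) · 1/[(2n+1)·(2n+2)] → 0.
The limit is 0, so the series converges for all x; R = ∞.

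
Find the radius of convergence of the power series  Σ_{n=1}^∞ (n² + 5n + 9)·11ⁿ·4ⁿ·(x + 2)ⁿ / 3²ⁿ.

Apply the ratio test: |a_{n+1}| / |a_n| = [((n+1)² + 5(n+1) + 9)/(n² + 5n + 9)] · 11·4/9, which tends to 44/9 as n → ∞.
Thus R = 1/(44/9) = 9/44.

R = 9/44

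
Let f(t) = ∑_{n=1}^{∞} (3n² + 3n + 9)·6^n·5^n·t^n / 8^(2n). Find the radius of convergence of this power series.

R = 32/15

By the ratio test, |a_{n+1}/a_n| = [(3(n+1)² + 3(n+1) + 9)/(3n² + 3n + 9)] · 6·5/64 → 15/32.
Hence the series converges for |t| < 1/(15/32) = 32/15, so the radius of convergence is 32/15.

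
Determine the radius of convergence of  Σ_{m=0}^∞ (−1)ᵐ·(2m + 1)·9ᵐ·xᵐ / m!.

R = ∞

The ratio of consecutive coefficients is (2(m+1) + 1)/(2m + 1) · 9 · 1/(m+1) → 0.
The ratio tends to 0 regardless of x, hence R = ∞.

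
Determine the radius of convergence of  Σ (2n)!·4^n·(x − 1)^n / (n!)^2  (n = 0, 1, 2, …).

R = 1/16

By the ratio test, |a_{n+1}/a_n| = (2n+1)·(2n+2)/(n+1)² · 4 → 16.
Hence the series converges for |x − 1| < 1/(16) = 1/16, so the radius of convergence is 1/16.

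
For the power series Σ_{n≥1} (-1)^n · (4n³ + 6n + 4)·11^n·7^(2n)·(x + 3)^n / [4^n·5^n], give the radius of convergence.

By the ratio test, |a_{n+1}/a_n| = [(4(n+1)³ + 6(n+1) + 4)/(4n³ + 6n + 4)] · 11·49/(4·5) → 539/20.
Hence the series converges for |x + 3| < 1/(539/20) = 20/539, so the radius of convergence is 20/539.

R = 20/539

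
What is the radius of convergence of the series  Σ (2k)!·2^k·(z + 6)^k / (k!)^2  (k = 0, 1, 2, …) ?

Apply the ratio test: |a_{k+1}| / |a_k| = (2k+1)·(2k+2)/(k+1)² · 2, which tends to 8 as k → ∞.
Convergence for |z + 6| · 8 < 1, i.e. |z + 6| < 1/8. So R = 1/8.

R = 1/8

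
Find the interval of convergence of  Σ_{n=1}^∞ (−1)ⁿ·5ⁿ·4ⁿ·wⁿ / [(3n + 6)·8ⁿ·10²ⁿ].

(-40, 40]

Apply the ratio test: |a_{n+1}| / |a_n| = [(3n + 6)/(3(n+1) + 6)] · 5·4/(8·100), which tends to 1/40 as n → ∞.
Convergence for |w| · 1/40 < 1, i.e. |w| < 40. So R = 40.
Check w = 40: convergence follows from the alternating series test (terms decrease monotonically to 0).
Check w = -40: the terms behave like c/n; limit comparison with the harmonic series gives divergence.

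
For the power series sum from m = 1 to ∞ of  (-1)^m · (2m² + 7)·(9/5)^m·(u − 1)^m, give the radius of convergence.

Ratio test: |a_{m+1}/a_m| = [(2(m+1)² + 7)/(2m² + 7)] · 9/5 → 9/5 as m → ∞.
The series converges when 9/5 · |u − 1| < 1, giving R = 5/9.

R = 5/9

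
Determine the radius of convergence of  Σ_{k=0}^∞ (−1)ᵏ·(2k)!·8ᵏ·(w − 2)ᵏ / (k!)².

Apply the ratio test: |a_{k+1}| / |a_k| = (2k+1)·(2k+2)/(k+1)² · 8, which tends to 32 as k → ∞.
Convergence for |w − 2| · 32 < 1, i.e. |w − 2| < 1/32. So R = 1/32.

R = 1/32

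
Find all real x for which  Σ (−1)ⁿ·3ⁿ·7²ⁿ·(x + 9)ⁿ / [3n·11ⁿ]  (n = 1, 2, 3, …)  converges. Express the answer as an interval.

Ratio test: |a_{n+1}/a_n| = [3n/3(n+1)] · 3·49/11 → 147/11 as n → ∞.
Hence the series converges for |x + 9| < 1/(147/11) = 11/147, so the radius of convergence is 11/147.
When x = -1312/147, the terms alternate in sign and decrease monotonically to 0 in absolute value (size ~ c/n), so the alternating series test gives convergence.
Check x = -1334/147: comparison with the harmonic series Σ 1/n shows the series diverges.

(-1334/147, -1312/147]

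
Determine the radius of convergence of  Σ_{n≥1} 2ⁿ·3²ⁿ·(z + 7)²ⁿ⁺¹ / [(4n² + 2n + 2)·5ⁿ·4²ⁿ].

R = 2√10/3

By the ratio test, |a_{n+1}/a_n| = [(4n² + 2n + 2)/(4(n+1)² + 2(n+1) + 2)] · 2·9/(5·16) → 9/40.
Successive powers of (z + 7) differ by 2, so the series converges when |z + 7|² · 9/40 < 1, i.e. |z + 7| < √(40/9). So R = 2√10/3.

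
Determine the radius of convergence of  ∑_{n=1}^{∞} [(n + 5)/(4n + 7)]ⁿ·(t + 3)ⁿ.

Root test: |a_n|^(1/n) = (n + 5)/(4n + 7) → 1/4.
The series converges when 1/4 · |t + 3| < 1, giving R = 4.

R = 4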